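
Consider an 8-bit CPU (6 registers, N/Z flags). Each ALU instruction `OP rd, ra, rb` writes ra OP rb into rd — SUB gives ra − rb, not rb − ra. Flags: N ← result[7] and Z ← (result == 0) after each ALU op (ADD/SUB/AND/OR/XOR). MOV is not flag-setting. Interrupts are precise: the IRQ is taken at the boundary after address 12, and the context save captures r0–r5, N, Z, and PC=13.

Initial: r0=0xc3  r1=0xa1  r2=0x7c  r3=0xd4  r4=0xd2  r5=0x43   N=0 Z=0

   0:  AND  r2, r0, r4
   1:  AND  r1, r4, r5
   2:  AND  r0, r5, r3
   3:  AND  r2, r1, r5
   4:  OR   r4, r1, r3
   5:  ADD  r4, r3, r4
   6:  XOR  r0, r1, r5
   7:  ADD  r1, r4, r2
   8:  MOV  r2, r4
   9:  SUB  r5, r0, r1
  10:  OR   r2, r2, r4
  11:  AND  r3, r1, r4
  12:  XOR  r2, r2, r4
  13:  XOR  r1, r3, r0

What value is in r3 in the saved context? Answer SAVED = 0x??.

SAVED = 0xa8

after  0: r0=0xc3 r1=0xa1 r2=0xc2 r3=0xd4 r4=0xd2 r5=0x43  N=1 Z=0
after  1: r0=0xc3 r1=0x42 r2=0xc2 r3=0xd4 r4=0xd2 r5=0x43  N=0 Z=0
after  2: r0=0x40 r1=0x42 r2=0xc2 r3=0xd4 r4=0xd2 r5=0x43  N=0 Z=0
after  3: r0=0x40 r1=0x42 r2=0x42 r3=0xd4 r4=0xd2 r5=0x43  N=0 Z=0
after  4: r0=0x40 r1=0x42 r2=0x42 r3=0xd4 r4=0xd6 r5=0x43  N=1 Z=0
after  5: r0=0x40 r1=0x42 r2=0x42 r3=0xd4 r4=0xaa r5=0x43  N=1 Z=0
after  6: r0=0x01 r1=0x42 r2=0x42 r3=0xd4 r4=0xaa r5=0x43  N=0 Z=0
after  7: r0=0x01 r1=0xec r2=0x42 r3=0xd4 r4=0xaa r5=0x43  N=1 Z=0
after  8: r0=0x01 r1=0xec r2=0xaa r3=0xd4 r4=0xaa r5=0x43  N=1 Z=0
after  9: r0=0x01 r1=0xec r2=0xaa r3=0xd4 r4=0xaa r5=0x15  N=0 Z=0
after 10: r0=0x01 r1=0xec r2=0xaa r3=0xd4 r4=0xaa r5=0x15  N=1 Z=0
after 11: r0=0x01 r1=0xec r2=0xaa r3=0xa8 r4=0xaa r5=0x15  N=1 Z=0
after 12: r0=0x01 r1=0xec r2=0x00 r3=0xa8 r4=0xaa r5=0x15  N=0 Z=1
-- IRQ taken; context saved, return-PC = 13 --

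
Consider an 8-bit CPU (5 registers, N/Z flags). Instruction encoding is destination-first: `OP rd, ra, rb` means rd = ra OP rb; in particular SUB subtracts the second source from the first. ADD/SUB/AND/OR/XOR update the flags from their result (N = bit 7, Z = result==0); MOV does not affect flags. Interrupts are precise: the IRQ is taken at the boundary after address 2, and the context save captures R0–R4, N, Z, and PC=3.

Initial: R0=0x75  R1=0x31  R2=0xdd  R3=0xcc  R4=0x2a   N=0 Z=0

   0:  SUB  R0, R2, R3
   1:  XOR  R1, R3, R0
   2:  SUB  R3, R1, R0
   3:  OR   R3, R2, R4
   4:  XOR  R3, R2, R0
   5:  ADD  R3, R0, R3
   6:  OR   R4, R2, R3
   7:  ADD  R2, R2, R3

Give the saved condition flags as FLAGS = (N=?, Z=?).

after  0: R0=0x11 R1=0x31 R2=0xdd R3=0xcc R4=0x2a  N=0 Z=0
after  1: R0=0x11 R1=0xdd R2=0xdd R3=0xcc R4=0x2a  N=1 Z=0
after  2: R0=0x11 R1=0xdd R2=0xdd R3=0xcc R4=0x2a  N=1 Z=0
-- IRQ taken; context saved, return-PC = 3 --

FLAGS = (N=1, Z=0)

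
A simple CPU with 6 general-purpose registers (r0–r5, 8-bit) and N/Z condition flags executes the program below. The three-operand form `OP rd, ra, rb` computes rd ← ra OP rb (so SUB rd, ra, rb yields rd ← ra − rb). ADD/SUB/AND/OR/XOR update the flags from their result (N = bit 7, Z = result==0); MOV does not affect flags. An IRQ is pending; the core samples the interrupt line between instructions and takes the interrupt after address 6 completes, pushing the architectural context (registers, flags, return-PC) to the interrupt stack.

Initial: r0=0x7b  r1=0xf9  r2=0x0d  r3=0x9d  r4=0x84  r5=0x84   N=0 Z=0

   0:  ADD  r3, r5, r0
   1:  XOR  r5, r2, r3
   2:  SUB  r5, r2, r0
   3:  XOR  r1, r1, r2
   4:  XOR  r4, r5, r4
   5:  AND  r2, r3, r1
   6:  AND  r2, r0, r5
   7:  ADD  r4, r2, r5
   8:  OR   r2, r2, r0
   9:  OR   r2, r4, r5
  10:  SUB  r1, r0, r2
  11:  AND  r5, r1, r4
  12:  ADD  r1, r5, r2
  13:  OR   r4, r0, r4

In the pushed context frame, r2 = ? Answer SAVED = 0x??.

after  0: r0=0x7b r1=0xf9 r2=0x0d r3=0xff r4=0x84 r5=0x84  N=1 Z=0
after  1: r0=0x7b r1=0xf9 r2=0x0d r3=0xff r4=0x84 r5=0xf2  N=1 Z=0
after  2: r0=0x7b r1=0xf9 r2=0x0d r3=0xff r4=0x84 r5=0x92  N=1 Z=0
after  3: r0=0x7b r1=0xf4 r2=0x0d r3=0xff r4=0x84 r5=0x92  N=1 Z=0
after  4: r0=0x7b r1=0xf4 r2=0x0d r3=0xff r4=0x16 r5=0x92  N=0 Z=0
after  5: r0=0x7b r1=0xf4 r2=0xf4 r3=0xff r4=0x16 r5=0x92  N=1 Z=0
after  6: r0=0x7b r1=0xf4 r2=0x12 r3=0xff r4=0x16 r5=0x92  N=0 Z=0
-- IRQ taken; context saved, return-PC = 7 --

SAVED = 0x12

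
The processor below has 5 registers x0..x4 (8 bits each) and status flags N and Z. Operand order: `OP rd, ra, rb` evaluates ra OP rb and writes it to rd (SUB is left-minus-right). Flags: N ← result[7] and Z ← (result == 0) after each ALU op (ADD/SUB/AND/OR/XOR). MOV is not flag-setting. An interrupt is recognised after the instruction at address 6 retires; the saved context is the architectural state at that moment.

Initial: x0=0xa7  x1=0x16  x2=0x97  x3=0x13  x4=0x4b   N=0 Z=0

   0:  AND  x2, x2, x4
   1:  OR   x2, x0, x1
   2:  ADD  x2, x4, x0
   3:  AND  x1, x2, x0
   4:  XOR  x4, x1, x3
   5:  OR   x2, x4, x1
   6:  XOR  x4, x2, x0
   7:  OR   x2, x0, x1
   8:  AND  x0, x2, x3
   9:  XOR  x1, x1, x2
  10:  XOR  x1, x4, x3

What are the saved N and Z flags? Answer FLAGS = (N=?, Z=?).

after  0: x0=0xa7 x1=0x16 x2=0x03 x3=0x13 x4=0x4b  N=0 Z=0
after  1: x0=0xa7 x1=0x16 x2=0xb7 x3=0x13 x4=0x4b  N=1 Z=0
after  2: x0=0xa7 x1=0x16 x2=0xf2 x3=0x13 x4=0x4b  N=1 Z=0
after  3: x0=0xa7 x1=0xa2 x2=0xf2 x3=0x13 x4=0x4b  N=1 Z=0
after  4: x0=0xa7 x1=0xa2 x2=0xf2 x3=0x13 x4=0xb1  N=1 Z=0
after  5: x0=0xa7 x1=0xa2 x2=0xb3 x3=0x13 x4=0xb1  N=1 Z=0
after  6: x0=0xa7 x1=0xa2 x2=0xb3 x3=0x13 x4=0x14  N=0 Z=0
-- IRQ taken; context saved, return-PC = 7 --

FLAGS = (N=0, Z=0)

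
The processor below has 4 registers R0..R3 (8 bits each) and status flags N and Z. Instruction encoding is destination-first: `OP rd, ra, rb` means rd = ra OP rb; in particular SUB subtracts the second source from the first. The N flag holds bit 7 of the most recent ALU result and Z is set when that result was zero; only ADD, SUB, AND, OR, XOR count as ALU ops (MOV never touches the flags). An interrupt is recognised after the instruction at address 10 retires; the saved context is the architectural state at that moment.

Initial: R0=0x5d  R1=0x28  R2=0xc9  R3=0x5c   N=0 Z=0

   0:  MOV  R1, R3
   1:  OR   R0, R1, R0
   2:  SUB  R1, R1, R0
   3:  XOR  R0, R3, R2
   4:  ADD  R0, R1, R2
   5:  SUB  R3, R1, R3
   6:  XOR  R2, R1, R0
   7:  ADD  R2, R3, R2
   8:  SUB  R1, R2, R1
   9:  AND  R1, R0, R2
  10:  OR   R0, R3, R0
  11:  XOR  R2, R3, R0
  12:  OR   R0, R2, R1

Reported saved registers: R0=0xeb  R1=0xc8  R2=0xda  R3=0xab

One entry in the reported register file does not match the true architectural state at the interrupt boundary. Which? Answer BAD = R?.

BAD = R3

after  0: R0=0x5d R1=0x5c R2=0xc9 R3=0x5c  N=0 Z=0
after  1: R0=0x5d R1=0x5c R2=0xc9 R3=0x5c  N=0 Z=0
after  2: R0=0x5d R1=0xff R2=0xc9 R3=0x5c  N=1 Z=0
after  3: R0=0x95 R1=0xff R2=0xc9 R3=0x5c  N=1 Z=0
after  4: R0=0xc8 R1=0xff R2=0xc9 R3=0x5c  N=1 Z=0
after  5: R0=0xc8 R1=0xff R2=0xc9 R3=0xa3  N=1 Z=0
after  6: R0=0xc8 R1=0xff R2=0x37 R3=0xa3  N=0 Z=0
after  7: R0=0xc8 R1=0xff R2=0xda R3=0xa3  N=1 Z=0
after  8: R0=0xc8 R1=0xdb R2=0xda R3=0xa3  N=1 Z=0
after  9: R0=0xc8 R1=0xc8 R2=0xda R3=0xa3  N=1 Z=0
after 10: R0=0xeb R1=0xc8 R2=0xda R3=0xa3  N=1 Z=0
-- IRQ taken; context saved, return-PC = 11 --
mismatch: R3: reported 0xab vs actual 0xa3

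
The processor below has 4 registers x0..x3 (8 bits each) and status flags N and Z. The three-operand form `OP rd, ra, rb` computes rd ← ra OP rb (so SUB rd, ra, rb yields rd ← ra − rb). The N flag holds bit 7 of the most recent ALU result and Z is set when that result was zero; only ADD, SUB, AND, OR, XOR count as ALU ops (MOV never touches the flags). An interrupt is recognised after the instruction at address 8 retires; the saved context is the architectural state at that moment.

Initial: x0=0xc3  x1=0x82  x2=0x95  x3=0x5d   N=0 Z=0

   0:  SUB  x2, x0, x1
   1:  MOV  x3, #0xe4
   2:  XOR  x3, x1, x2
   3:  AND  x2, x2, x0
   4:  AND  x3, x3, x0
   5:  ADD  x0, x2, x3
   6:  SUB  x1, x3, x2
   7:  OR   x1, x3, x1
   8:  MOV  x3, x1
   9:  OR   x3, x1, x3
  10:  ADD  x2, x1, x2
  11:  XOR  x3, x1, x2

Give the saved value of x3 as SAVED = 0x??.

SAVED = 0xc3

after  0: x0=0xc3 x1=0x82 x2=0x41 x3=0x5d  N=0 Z=0
after  1: x0=0xc3 x1=0x82 x2=0x41 x3=0xe4  N=0 Z=0
after  2: x0=0xc3 x1=0x82 x2=0x41 x3=0xc3  N=1 Z=0
after  3: x0=0xc3 x1=0x82 x2=0x41 x3=0xc3  N=0 Z=0
after  4: x0=0xc3 x1=0x82 x2=0x41 x3=0xc3  N=1 Z=0
after  5: x0=0x04 x1=0x82 x2=0x41 x3=0xc3  N=0 Z=0
after  6: x0=0x04 x1=0x82 x2=0x41 x3=0xc3  N=1 Z=0
after  7: x0=0x04 x1=0xc3 x2=0x41 x3=0xc3  N=1 Z=0
after  8: x0=0x04 x1=0xc3 x2=0x41 x3=0xc3  N=1 Z=0
-- IRQ taken; context saved, return-PC = 9 --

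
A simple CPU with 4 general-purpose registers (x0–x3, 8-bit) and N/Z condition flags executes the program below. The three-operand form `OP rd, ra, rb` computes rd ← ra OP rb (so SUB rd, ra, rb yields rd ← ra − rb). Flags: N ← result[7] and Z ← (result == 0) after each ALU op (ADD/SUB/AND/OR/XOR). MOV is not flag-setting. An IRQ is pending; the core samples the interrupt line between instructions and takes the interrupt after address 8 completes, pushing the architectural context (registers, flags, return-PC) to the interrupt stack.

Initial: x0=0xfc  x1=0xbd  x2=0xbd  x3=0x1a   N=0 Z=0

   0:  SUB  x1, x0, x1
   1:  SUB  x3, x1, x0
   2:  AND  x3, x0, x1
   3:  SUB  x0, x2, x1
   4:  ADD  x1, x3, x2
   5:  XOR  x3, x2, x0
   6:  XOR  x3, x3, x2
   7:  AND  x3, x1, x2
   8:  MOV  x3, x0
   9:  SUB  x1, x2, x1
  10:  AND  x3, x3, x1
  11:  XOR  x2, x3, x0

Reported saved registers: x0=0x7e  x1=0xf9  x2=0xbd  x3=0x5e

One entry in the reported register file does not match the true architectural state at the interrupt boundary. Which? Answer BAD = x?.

BAD = x3

after  0: x0=0xfc x1=0x3f x2=0xbd x3=0x1a  N=0 Z=0
after  1: x0=0xfc x1=0x3f x2=0xbd x3=0x43  N=0 Z=0
after  2: x0=0xfc x1=0x3f x2=0xbd x3=0x3c  N=0 Z=0
after  3: x0=0x7e x1=0x3f x2=0xbd x3=0x3c  N=0 Z=0
after  4: x0=0x7e x1=0xf9 x2=0xbd x3=0x3c  N=1 Z=0
after  5: x0=0x7e x1=0xf9 x2=0xbd x3=0xc3  N=1 Z=0
after  6: x0=0x7e x1=0xf9 x2=0xbd x3=0x7e  N=0 Z=0
after  7: x0=0x7e x1=0xf9 x2=0xbd x3=0xb9  N=1 Z=0
after  8: x0=0x7e x1=0xf9 x2=0xbd x3=0x7e  N=1 Z=0
-- IRQ taken; context saved, return-PC = 9 --
mismatch: x3: reported 0x5e vs actual 0x7e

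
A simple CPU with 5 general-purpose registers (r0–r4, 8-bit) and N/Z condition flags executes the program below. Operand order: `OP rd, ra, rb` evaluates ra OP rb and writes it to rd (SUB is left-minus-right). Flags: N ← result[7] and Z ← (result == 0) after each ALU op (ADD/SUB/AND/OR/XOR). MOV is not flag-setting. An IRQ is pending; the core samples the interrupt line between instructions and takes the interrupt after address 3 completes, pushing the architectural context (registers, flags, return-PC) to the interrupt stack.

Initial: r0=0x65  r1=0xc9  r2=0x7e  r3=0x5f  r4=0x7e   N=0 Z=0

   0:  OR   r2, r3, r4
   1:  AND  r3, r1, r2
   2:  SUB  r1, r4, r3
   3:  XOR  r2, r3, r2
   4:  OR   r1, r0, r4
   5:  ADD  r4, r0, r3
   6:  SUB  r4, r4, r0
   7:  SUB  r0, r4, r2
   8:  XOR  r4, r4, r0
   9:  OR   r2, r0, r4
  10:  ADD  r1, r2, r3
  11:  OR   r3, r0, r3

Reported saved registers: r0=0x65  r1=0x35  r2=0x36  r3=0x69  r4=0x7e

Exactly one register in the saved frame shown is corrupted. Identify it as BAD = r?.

after  0: r0=0x65 r1=0xc9 r2=0x7f r3=0x5f r4=0x7e  N=0 Z=0
after  1: r0=0x65 r1=0xc9 r2=0x7f r3=0x49 r4=0x7e  N=0 Z=0
after  2: r0=0x65 r1=0x35 r2=0x7f r3=0x49 r4=0x7e  N=0 Z=0
after  3: r0=0x65 r1=0x35 r2=0x36 r3=0x49 r4=0x7e  N=0 Z=0
-- IRQ taken; context saved, return-PC = 4 --
mismatch: r3: reported 0x69 vs actual 0x49

BAD = r3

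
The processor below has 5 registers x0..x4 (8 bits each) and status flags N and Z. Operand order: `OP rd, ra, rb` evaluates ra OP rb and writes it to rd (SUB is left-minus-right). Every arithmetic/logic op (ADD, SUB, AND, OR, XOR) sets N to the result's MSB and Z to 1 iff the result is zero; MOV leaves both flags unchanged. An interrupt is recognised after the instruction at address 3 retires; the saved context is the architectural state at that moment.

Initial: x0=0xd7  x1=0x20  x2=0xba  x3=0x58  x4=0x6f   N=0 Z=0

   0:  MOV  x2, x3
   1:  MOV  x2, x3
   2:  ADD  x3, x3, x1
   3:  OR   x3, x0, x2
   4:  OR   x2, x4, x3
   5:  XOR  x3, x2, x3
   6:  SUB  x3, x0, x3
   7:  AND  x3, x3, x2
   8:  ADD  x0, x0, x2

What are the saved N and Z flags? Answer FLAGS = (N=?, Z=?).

FLAGS = (N=1, Z=0)

after  0: x0=0xd7 x1=0x20 x2=0x58 x3=0x58 x4=0x6f  N=0 Z=0
after  1: x0=0xd7 x1=0x20 x2=0x58 x3=0x58 x4=0x6f  N=0 Z=0
after  2: x0=0xd7 x1=0x20 x2=0x58 x3=0x78 x4=0x6f  N=0 Z=0
after  3: x0=0xd7 x1=0x20 x2=0x58 x3=0xdf x4=0x6f  N=1 Z=0
-- IRQ taken; context saved, return-PC = 4 --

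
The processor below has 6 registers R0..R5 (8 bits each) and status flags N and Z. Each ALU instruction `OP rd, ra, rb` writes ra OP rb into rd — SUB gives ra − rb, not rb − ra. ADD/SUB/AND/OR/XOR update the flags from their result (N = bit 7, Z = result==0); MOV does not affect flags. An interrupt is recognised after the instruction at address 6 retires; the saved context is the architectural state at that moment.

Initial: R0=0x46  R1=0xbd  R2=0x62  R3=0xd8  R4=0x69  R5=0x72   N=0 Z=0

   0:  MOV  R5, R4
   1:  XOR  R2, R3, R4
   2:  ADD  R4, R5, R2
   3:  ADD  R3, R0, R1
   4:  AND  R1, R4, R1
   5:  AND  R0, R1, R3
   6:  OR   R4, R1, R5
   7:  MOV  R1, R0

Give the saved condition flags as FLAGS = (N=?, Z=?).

FLAGS = (N=0, Z=0)

after  0: R0=0x46 R1=0xbd R2=0x62 R3=0xd8 R4=0x69 R5=0x69  N=0 Z=0
after  1: R0=0x46 R1=0xbd R2=0xb1 R3=0xd8 R4=0x69 R5=0x69  N=1 Z=0
after  2: R0=0x46 R1=0xbd R2=0xb1 R3=0xd8 R4=0x1a R5=0x69  N=0 Z=0
after  3: R0=0x46 R1=0xbd R2=0xb1 R3=0x03 R4=0x1a R5=0x69  N=0 Z=0
after  4: R0=0x46 R1=0x18 R2=0xb1 R3=0x03 R4=0x1a R5=0x69  N=0 Z=0
after  5: R0=0x00 R1=0x18 R2=0xb1 R3=0x03 R4=0x1a R5=0x69  N=0 Z=1
after  6: R0=0x00 R1=0x18 R2=0xb1 R3=0x03 R4=0x79 R5=0x69  N=0 Z=0
-- IRQ taken; context saved, return-PC = 7 --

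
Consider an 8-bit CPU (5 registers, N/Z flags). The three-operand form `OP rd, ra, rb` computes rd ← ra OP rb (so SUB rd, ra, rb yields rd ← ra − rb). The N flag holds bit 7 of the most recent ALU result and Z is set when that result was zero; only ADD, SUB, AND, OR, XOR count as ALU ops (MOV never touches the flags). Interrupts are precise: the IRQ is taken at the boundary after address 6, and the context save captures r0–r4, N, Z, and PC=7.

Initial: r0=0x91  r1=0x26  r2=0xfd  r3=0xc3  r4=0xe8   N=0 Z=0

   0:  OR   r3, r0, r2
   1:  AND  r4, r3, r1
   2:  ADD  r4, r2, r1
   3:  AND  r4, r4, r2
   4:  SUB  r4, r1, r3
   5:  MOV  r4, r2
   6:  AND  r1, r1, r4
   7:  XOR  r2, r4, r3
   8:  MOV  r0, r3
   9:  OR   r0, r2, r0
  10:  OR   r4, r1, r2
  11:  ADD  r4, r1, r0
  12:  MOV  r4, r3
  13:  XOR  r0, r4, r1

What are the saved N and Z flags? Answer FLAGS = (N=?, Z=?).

FLAGS = (N=0, Z=0)

after  0: r0=0x91 r1=0x26 r2=0xfd r3=0xfd r4=0xe8  N=1 Z=0
after  1: r0=0x91 r1=0x26 r2=0xfd r3=0xfd r4=0x24  N=0 Z=0
after  2: r0=0x91 r1=0x26 r2=0xfd r3=0xfd r4=0x23  N=0 Z=0
after  3: r0=0x91 r1=0x26 r2=0xfd r3=0xfd r4=0x21  N=0 Z=0
after  4: r0=0x91 r1=0x26 r2=0xfd r3=0xfd r4=0x29  N=0 Z=0
after  5: r0=0x91 r1=0x26 r2=0xfd r3=0xfd r4=0xfd  N=0 Z=0
after  6: r0=0x91 r1=0x24 r2=0xfd r3=0xfd r4=0xfd  N=0 Z=0
-- IRQ taken; context saved, return-PC = 7 --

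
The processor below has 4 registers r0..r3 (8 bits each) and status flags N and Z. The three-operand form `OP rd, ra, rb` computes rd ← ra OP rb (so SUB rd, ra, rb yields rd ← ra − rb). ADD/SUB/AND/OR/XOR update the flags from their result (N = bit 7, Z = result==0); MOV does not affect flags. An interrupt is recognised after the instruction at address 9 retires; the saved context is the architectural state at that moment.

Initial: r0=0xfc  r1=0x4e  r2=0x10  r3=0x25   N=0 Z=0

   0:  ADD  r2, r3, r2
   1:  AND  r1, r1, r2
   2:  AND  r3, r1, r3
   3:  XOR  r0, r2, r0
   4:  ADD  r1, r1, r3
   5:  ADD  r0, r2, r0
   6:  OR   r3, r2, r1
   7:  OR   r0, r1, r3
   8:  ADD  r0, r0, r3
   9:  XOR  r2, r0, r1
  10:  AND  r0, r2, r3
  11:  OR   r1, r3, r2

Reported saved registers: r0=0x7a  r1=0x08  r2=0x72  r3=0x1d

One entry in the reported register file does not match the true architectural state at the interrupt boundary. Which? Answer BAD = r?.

after  0: r0=0xfc r1=0x4e r2=0x35 r3=0x25  N=0 Z=0
after  1: r0=0xfc r1=0x04 r2=0x35 r3=0x25  N=0 Z=0
after  2: r0=0xfc r1=0x04 r2=0x35 r3=0x04  N=0 Z=0
after  3: r0=0xc9 r1=0x04 r2=0x35 r3=0x04  N=1 Z=0
after  4: r0=0xc9 r1=0x08 r2=0x35 r3=0x04  N=0 Z=0
after  5: r0=0xfe r1=0x08 r2=0x35 r3=0x04  N=1 Z=0
after  6: r0=0xfe r1=0x08 r2=0x35 r3=0x3d  N=0 Z=0
after  7: r0=0x3d r1=0x08 r2=0x35 r3=0x3d  N=0 Z=0
after  8: r0=0x7a r1=0x08 r2=0x35 r3=0x3d  N=0 Z=0
after  9: r0=0x7a r1=0x08 r2=0x72 r3=0x3d  N=0 Z=0
-- IRQ taken; context saved, return-PC = 10 --
mismatch: r3: reported 0x1d vs actual 0x3d

BAD = r3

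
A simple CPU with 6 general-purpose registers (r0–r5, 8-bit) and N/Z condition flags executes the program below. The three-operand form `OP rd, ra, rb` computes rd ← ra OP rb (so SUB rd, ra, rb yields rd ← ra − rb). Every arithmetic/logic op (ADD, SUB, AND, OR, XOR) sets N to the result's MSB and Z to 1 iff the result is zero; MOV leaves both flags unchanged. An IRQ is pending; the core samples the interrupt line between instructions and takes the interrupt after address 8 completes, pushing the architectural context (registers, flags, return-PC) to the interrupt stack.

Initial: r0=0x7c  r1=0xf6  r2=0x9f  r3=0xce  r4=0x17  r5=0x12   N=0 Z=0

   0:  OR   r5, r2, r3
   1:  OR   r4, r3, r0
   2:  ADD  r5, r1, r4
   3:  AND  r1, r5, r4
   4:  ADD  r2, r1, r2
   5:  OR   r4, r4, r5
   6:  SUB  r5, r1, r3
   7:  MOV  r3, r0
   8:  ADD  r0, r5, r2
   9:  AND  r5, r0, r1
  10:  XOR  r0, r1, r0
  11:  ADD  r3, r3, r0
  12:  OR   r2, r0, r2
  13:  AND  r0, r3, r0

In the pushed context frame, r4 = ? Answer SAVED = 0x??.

after  0: r0=0x7c r1=0xf6 r2=0x9f r3=0xce r4=0x17 r5=0xdf  N=1 Z=0
after  1: r0=0x7c r1=0xf6 r2=0x9f r3=0xce r4=0xfe r5=0xdf  N=1 Z=0
after  2: r0=0x7c r1=0xf6 r2=0x9f r3=0xce r4=0xfe r5=0xf4  N=1 Z=0
after  3: r0=0x7c r1=0xf4 r2=0x9f r3=0xce r4=0xfe r5=0xf4  N=1 Z=0
after  4: r0=0x7c r1=0xf4 r2=0x93 r3=0xce r4=0xfe r5=0xf4  N=1 Z=0
after  5: r0=0x7c r1=0xf4 r2=0x93 r3=0xce r4=0xfe r5=0xf4  N=1 Z=0
after  6: r0=0x7c r1=0xf4 r2=0x93 r3=0xce r4=0xfe r5=0x26  N=0 Z=0
after  7: r0=0x7c r1=0xf4 r2=0x93 r3=0x7c r4=0xfe r5=0x26  N=0 Z=0
after  8: r0=0xb9 r1=0xf4 r2=0x93 r3=0x7c r4=0xfe r5=0x26  N=1 Z=0
-- IRQ taken; context saved, return-PC = 9 --

SAVED = 0xfe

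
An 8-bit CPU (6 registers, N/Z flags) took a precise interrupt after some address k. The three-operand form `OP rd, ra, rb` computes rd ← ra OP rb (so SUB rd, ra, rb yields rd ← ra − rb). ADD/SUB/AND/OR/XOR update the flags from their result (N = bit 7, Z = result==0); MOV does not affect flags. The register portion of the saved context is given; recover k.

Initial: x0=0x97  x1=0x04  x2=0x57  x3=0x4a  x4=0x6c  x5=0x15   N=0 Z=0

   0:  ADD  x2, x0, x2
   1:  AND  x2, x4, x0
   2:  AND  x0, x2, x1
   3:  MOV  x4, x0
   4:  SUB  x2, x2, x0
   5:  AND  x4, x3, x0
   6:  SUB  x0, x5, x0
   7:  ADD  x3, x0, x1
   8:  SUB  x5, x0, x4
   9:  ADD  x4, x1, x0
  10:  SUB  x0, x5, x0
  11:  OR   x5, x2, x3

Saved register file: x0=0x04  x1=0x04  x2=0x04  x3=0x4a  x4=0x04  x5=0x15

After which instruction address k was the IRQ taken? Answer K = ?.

K = 3

after  0: x0=0x97 x1=0x04 x2=0xee x3=0x4a x4=0x6c x5=0x15  N=1 Z=0
after  1: x0=0x97 x1=0x04 x2=0x04 x3=0x4a x4=0x6c x5=0x15  N=0 Z=0
after  2: x0=0x04 x1=0x04 x2=0x04 x3=0x4a x4=0x6c x5=0x15  N=0 Z=0
after  3: x0=0x04 x1=0x04 x2=0x04 x3=0x4a x4=0x04 x5=0x15  N=0 Z=0
-- IRQ taken; context saved, return-PC = 4 --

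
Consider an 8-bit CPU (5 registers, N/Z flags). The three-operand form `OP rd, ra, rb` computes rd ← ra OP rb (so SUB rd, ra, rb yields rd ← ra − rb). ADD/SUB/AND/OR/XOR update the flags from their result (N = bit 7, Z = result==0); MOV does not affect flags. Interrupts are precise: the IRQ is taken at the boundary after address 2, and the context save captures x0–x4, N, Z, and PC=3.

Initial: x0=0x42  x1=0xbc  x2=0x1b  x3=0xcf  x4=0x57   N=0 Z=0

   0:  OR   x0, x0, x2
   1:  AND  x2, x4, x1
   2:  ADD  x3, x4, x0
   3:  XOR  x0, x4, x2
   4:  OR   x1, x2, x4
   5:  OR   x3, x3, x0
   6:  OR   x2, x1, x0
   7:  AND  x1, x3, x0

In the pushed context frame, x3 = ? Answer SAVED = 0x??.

after  0: x0=0x5b x1=0xbc x2=0x1b x3=0xcf x4=0x57  N=0 Z=0
after  1: x0=0x5b x1=0xbc x2=0x14 x3=0xcf x4=0x57  N=0 Z=0
after  2: x0=0x5b x1=0xbc x2=0x14 x3=0xb2 x4=0x57  N=1 Z=0
-- IRQ taken; context saved, return-PC = 3 --

SAVED = 0xb2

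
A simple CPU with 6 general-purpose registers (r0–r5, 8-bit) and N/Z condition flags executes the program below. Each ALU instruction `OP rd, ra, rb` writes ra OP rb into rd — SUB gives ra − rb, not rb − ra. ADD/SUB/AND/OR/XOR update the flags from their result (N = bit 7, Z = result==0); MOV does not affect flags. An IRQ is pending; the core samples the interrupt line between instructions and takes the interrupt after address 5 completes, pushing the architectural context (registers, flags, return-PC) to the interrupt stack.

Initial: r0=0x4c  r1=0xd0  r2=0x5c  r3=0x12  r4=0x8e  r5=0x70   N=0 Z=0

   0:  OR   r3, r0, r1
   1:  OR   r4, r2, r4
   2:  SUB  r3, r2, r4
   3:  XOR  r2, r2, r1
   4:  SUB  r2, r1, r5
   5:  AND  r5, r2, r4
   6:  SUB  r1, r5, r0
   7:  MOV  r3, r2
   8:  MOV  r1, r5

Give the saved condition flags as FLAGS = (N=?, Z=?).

after  0: r0=0x4c r1=0xd0 r2=0x5c r3=0xdc r4=0x8e r5=0x70  N=1 Z=0
after  1: r0=0x4c r1=0xd0 r2=0x5c r3=0xdc r4=0xde r5=0x70  N=1 Z=0
after  2: r0=0x4c r1=0xd0 r2=0x5c r3=0x7e r4=0xde r5=0x70  N=0 Z=0
after  3: r0=0x4c r1=0xd0 r2=0x8c r3=0x7e r4=0xde r5=0x70  N=1 Z=0
after  4: r0=0x4c r1=0xd0 r2=0x60 r3=0x7e r4=0xde r5=0x70  N=0 Z=0
after  5: r0=0x4c r1=0xd0 r2=0x60 r3=0x7e r4=0xde r5=0x40  N=0 Z=0
-- IRQ taken; context saved, return-PC = 6 --

FLAGS = (N=0, Z=0)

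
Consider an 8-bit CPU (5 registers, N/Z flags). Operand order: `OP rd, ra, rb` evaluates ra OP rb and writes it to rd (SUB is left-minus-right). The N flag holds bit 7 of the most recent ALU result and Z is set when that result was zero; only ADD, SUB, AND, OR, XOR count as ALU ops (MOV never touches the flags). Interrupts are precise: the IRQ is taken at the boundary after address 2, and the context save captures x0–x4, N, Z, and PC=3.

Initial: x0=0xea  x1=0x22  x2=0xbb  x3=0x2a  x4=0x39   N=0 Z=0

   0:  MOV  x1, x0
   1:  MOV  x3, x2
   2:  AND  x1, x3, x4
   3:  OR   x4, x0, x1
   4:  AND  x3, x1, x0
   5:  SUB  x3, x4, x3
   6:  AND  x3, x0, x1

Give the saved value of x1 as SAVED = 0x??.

SAVED = 0x39

after  0: x0=0xea x1=0xea x2=0xbb x3=0x2a x4=0x39  N=0 Z=0
after  1: x0=0xea x1=0xea x2=0xbb x3=0xbb x4=0x39  N=0 Z=0
after  2: x0=0xea x1=0x39 x2=0xbb x3=0xbb x4=0x39  N=0 Z=0
-- IRQ taken; context saved, return-PC = 3 --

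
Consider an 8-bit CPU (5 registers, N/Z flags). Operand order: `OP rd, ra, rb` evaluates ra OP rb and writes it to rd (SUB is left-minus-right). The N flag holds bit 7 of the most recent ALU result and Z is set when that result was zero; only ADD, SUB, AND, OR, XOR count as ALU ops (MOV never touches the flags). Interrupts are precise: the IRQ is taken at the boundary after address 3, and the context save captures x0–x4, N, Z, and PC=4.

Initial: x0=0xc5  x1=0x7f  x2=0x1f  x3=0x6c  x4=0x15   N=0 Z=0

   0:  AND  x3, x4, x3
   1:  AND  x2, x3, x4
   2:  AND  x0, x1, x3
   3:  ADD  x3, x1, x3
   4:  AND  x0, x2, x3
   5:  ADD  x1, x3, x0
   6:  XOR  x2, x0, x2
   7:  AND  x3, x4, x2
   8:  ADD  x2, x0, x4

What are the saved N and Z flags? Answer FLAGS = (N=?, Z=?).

after  0: x0=0xc5 x1=0x7f x2=0x1f x3=0x04 x4=0x15  N=0 Z=0
after  1: x0=0xc5 x1=0x7f x2=0x04 x3=0x04 x4=0x15  N=0 Z=0
after  2: x0=0x04 x1=0x7f x2=0x04 x3=0x04 x4=0x15  N=0 Z=0
after  3: x0=0x04 x1=0x7f x2=0x04 x3=0x83 x4=0x15  N=1 Z=0
-- IRQ taken; context saved, return-PC = 4 --

FLAGS = (N=1, Z=0)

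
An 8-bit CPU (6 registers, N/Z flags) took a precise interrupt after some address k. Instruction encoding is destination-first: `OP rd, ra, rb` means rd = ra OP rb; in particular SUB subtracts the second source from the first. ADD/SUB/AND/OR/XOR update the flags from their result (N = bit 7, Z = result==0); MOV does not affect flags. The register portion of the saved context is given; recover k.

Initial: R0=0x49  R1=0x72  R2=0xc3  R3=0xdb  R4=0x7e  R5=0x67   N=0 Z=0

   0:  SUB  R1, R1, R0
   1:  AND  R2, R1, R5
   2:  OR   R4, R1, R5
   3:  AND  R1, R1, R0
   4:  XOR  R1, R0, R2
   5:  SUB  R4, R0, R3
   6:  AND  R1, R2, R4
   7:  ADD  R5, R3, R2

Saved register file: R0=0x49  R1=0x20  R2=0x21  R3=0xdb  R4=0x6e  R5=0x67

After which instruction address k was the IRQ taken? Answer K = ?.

after  0: R0=0x49 R1=0x29 R2=0xc3 R3=0xdb R4=0x7e R5=0x67  N=0 Z=0
after  1: R0=0x49 R1=0x29 R2=0x21 R3=0xdb R4=0x7e R5=0x67  N=0 Z=0
after  2: R0=0x49 R1=0x29 R2=0x21 R3=0xdb R4=0x6f R5=0x67  N=0 Z=0
after  3: R0=0x49 R1=0x09 R2=0x21 R3=0xdb R4=0x6f R5=0x67  N=0 Z=0
after  4: R0=0x49 R1=0x68 R2=0x21 R3=0xdb R4=0x6f R5=0x67  N=0 Z=0
after  5: R0=0x49 R1=0x68 R2=0x21 R3=0xdb R4=0x6e R5=0x67  N=0 Z=0
after  6: R0=0x49 R1=0x20 R2=0x21 R3=0xdb R4=0x6e R5=0x67  N=0 Z=0
-- IRQ taken; context saved, return-PC = 7 --

K = 6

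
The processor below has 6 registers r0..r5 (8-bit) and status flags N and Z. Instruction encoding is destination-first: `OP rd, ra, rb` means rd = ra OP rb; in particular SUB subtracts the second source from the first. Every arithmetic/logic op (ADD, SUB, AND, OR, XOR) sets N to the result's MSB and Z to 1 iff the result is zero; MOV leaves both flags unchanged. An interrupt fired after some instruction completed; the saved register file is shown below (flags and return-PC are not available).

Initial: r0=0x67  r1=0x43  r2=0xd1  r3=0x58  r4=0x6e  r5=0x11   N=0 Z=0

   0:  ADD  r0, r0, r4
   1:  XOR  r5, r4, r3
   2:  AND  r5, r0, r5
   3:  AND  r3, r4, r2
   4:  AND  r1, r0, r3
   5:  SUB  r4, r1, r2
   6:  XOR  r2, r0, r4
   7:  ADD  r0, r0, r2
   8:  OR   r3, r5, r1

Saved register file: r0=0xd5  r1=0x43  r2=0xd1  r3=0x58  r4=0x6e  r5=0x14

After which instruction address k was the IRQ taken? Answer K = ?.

K = 2

after  0: r0=0xd5 r1=0x43 r2=0xd1 r3=0x58 r4=0x6e r5=0x11  N=1 Z=0
after  1: r0=0xd5 r1=0x43 r2=0xd1 r3=0x58 r4=0x6e r5=0x36  N=0 Z=0
after  2: r0=0xd5 r1=0x43 r2=0xd1 r3=0x58 r4=0x6e r5=0x14  N=0 Z=0
-- IRQ taken; context saved, return-PC = 3 --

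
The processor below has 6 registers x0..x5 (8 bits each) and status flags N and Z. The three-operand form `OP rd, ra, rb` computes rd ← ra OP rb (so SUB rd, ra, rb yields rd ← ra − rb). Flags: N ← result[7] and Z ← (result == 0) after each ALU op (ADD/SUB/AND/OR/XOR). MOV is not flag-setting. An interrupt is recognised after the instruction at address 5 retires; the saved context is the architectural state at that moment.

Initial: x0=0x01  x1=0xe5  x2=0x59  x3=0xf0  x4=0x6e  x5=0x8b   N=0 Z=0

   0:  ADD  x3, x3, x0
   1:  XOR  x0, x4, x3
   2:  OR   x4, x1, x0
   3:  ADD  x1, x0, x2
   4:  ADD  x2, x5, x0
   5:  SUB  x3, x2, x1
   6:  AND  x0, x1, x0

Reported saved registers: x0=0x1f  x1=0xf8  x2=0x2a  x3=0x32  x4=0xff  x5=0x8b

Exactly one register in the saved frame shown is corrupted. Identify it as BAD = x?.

after  0: x0=0x01 x1=0xe5 x2=0x59 x3=0xf1 x4=0x6e x5=0x8b  N=1 Z=0
after  1: x0=0x9f x1=0xe5 x2=0x59 x3=0xf1 x4=0x6e x5=0x8b  N=1 Z=0
after  2: x0=0x9f x1=0xe5 x2=0x59 x3=0xf1 x4=0xff x5=0x8b  N=1 Z=0
after  3: x0=0x9f x1=0xf8 x2=0x59 x3=0xf1 x4=0xff x5=0x8b  N=1 Z=0
after  4: x0=0x9f x1=0xf8 x2=0x2a x3=0xf1 x4=0xff x5=0x8b  N=0 Z=0
after  5: x0=0x9f x1=0xf8 x2=0x2a x3=0x32 x4=0xff x5=0x8b  N=0 Z=0
-- IRQ taken; context saved, return-PC = 6 --
mismatch: x0: reported 0x1f vs actual 0x9f

BAD = x0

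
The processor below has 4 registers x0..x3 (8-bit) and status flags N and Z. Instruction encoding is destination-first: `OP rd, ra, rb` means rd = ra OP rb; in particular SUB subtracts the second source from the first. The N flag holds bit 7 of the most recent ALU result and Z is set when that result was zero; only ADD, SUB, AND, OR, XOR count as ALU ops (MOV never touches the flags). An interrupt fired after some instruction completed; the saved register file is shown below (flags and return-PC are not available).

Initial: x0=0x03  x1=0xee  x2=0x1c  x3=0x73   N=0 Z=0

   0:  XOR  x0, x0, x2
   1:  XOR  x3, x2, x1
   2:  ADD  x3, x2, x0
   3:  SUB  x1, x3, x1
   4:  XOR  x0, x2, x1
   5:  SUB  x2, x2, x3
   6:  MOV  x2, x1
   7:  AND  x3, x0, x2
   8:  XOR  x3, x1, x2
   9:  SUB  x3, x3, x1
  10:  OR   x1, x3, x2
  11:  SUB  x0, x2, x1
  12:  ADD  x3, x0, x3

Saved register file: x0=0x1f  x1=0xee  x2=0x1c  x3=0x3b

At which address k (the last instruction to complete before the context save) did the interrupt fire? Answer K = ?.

K = 2

after  0: x0=0x1f x1=0xee x2=0x1c x3=0x73  N=0 Z=0
after  1: x0=0x1f x1=0xee x2=0x1c x3=0xf2  N=1 Z=0
after  2: x0=0x1f x1=0xee x2=0x1c x3=0x3b  N=0 Z=0
-- IRQ taken; context saved, return-PC = 3 --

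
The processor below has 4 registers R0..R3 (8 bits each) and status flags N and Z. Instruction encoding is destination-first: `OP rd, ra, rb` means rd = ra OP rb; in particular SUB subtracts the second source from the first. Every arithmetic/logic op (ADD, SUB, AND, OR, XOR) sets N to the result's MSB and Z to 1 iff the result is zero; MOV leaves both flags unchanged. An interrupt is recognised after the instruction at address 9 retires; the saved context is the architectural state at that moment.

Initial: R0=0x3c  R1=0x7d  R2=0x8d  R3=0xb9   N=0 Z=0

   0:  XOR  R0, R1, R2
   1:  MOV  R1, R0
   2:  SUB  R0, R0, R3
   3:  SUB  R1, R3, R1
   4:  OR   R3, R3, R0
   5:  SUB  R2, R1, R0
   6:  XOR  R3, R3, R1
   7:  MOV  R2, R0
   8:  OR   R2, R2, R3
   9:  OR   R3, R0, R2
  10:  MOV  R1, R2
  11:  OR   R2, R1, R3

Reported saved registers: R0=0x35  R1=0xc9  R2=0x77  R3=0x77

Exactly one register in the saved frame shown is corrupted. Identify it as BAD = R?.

BAD = R0

after  0: R0=0xf0 R1=0x7d R2=0x8d R3=0xb9  N=1 Z=0
after  1: R0=0xf0 R1=0xf0 R2=0x8d R3=0xb9  N=1 Z=0
after  2: R0=0x37 R1=0xf0 R2=0x8d R3=0xb9  N=0 Z=0
after  3: R0=0x37 R1=0xc9 R2=0x8d R3=0xb9  N=1 Z=0
after  4: R0=0x37 R1=0xc9 R2=0x8d R3=0xbf  N=1 Z=0
after  5: R0=0x37 R1=0xc9 R2=0x92 R3=0xbf  N=1 Z=0
after  6: R0=0x37 R1=0xc9 R2=0x92 R3=0x76  N=0 Z=0
after  7: R0=0x37 R1=0xc9 R2=0x37 R3=0x76  N=0 Z=0
after  8: R0=0x37 R1=0xc9 R2=0x77 R3=0x76  N=0 Z=0
after  9: R0=0x37 R1=0xc9 R2=0x77 R3=0x77  N=0 Z=0
-- IRQ taken; context saved, return-PC = 10 --
mismatch: R0: reported 0x35 vs actual 0x37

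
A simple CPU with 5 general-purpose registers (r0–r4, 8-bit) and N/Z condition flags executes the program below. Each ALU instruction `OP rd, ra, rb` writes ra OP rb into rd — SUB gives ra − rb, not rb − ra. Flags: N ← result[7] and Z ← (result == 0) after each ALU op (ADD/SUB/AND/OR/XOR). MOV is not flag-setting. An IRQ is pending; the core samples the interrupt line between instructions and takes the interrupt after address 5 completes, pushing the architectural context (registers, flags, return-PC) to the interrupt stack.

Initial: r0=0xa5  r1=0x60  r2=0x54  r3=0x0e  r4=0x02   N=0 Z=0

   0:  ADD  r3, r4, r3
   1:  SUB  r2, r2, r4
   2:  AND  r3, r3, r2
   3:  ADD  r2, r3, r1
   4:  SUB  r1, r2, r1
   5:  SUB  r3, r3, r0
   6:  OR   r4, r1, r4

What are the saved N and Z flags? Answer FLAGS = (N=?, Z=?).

after  0: r0=0xa5 r1=0x60 r2=0x54 r3=0x10 r4=0x02  N=0 Z=0
after  1: r0=0xa5 r1=0x60 r2=0x52 r3=0x10 r4=0x02  N=0 Z=0
after  2: r0=0xa5 r1=0x60 r2=0x52 r3=0x10 r4=0x02  N=0 Z=0
after  3: r0=0xa5 r1=0x60 r2=0x70 r3=0x10 r4=0x02  N=0 Z=0
after  4: r0=0xa5 r1=0x10 r2=0x70 r3=0x10 r4=0x02  N=0 Z=0
after  5: r0=0xa5 r1=0x10 r2=0x70 r3=0x6b r4=0x02  N=0 Z=0
-- IRQ taken; context saved, return-PC = 6 --

FLAGS = (N=0, Z=0)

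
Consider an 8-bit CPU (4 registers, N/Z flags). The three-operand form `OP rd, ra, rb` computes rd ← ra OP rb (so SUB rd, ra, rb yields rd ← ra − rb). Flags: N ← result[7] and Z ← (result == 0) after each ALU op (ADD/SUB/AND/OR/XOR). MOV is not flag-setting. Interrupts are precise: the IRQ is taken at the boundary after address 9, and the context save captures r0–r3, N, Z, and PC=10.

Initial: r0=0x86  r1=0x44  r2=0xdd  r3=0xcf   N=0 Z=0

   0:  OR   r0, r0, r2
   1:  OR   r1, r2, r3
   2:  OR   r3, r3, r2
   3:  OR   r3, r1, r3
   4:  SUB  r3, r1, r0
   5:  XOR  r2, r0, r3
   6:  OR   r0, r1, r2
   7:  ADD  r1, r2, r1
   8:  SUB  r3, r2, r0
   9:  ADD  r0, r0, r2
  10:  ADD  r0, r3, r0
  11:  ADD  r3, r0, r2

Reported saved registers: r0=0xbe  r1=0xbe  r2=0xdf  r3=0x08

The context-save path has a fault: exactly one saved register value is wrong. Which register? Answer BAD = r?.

after  0: r0=0xdf r1=0x44 r2=0xdd r3=0xcf  N=1 Z=0
after  1: r0=0xdf r1=0xdf r2=0xdd r3=0xcf  N=1 Z=0
after  2: r0=0xdf r1=0xdf r2=0xdd r3=0xdf  N=1 Z=0
after  3: r0=0xdf r1=0xdf r2=0xdd r3=0xdf  N=1 Z=0
after  4: r0=0xdf r1=0xdf r2=0xdd r3=0x00  N=0 Z=1
after  5: r0=0xdf r1=0xdf r2=0xdf r3=0x00  N=1 Z=0
after  6: r0=0xdf r1=0xdf r2=0xdf r3=0x00  N=1 Z=0
after  7: r0=0xdf r1=0xbe r2=0xdf r3=0x00  N=1 Z=0
after  8: r0=0xdf r1=0xbe r2=0xdf r3=0x00  N=0 Z=1
after  9: r0=0xbe r1=0xbe r2=0xdf r3=0x00  N=1 Z=0
-- IRQ taken; context saved, return-PC = 10 --
mismatch: r3: reported 0x08 vs actual 0x00

BAD = r3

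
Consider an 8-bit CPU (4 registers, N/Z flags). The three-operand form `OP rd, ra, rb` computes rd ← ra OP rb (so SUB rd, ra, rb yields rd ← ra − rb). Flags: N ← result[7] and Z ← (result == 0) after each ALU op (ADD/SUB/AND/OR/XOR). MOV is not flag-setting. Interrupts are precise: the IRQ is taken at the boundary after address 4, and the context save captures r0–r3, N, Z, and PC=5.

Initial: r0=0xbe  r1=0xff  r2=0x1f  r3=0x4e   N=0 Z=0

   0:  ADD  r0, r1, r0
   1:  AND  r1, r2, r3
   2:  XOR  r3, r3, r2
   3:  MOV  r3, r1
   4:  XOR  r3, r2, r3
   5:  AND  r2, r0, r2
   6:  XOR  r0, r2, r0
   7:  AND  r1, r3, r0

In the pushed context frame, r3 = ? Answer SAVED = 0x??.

SAVED = 0x11

after  0: r0=0xbd r1=0xff r2=0x1f r3=0x4e  N=1 Z=0
after  1: r0=0xbd r1=0x0e r2=0x1f r3=0x4e  N=0 Z=0
after  2: r0=0xbd r1=0x0e r2=0x1f r3=0x51  N=0 Z=0
after  3: r0=0xbd r1=0x0e r2=0x1f r3=0x0e  N=0 Z=0
after  4: r0=0xbd r1=0x0e r2=0x1f r3=0x11  N=0 Z=0
-- IRQ taken; context saved, return-PC = 5 --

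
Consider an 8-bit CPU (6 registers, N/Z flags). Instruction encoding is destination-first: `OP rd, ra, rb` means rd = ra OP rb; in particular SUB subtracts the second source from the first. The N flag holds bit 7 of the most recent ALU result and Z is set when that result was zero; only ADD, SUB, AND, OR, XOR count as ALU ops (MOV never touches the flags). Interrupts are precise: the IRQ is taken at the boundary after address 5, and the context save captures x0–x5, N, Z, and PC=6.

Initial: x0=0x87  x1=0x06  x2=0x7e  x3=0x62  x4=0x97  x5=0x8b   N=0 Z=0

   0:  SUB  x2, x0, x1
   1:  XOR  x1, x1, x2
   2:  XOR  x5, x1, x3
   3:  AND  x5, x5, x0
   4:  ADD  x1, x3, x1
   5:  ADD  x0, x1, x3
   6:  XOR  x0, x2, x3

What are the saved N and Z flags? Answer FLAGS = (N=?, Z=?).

after  0: x0=0x87 x1=0x06 x2=0x81 x3=0x62 x4=0x97 x5=0x8b  N=1 Z=0
after  1: x0=0x87 x1=0x87 x2=0x81 x3=0x62 x4=0x97 x5=0x8b  N=1 Z=0
after  2: x0=0x87 x1=0x87 x2=0x81 x3=0x62 x4=0x97 x5=0xe5  N=1 Z=0
after  3: x0=0x87 x1=0x87 x2=0x81 x3=0x62 x4=0x97 x5=0x85  N=1 Z=0
after  4: x0=0x87 x1=0xe9 x2=0x81 x3=0x62 x4=0x97 x5=0x85  N=1 Z=0
after  5: x0=0x4b x1=0xe9 x2=0x81 x3=0x62 x4=0x97 x5=0x85  N=0 Z=0
-- IRQ taken; context saved, return-PC = 6 --

FLAGS = (N=0, Z=0)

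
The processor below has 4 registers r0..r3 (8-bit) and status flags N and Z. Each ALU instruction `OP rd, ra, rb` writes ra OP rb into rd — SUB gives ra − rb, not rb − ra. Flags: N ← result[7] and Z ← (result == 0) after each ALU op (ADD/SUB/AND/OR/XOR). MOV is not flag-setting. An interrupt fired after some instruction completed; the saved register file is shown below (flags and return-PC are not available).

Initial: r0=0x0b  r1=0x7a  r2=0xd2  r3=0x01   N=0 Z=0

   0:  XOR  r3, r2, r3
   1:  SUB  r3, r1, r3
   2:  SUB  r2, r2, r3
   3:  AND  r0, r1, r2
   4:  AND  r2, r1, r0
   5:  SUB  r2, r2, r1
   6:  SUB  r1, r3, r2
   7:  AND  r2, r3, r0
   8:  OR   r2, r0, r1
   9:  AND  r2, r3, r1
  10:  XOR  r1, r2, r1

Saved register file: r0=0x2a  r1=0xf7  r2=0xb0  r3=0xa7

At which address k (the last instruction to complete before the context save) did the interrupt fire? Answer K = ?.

K = 6

after  0: r0=0x0b r1=0x7a r2=0xd2 r3=0xd3  N=1 Z=0
after  1: r0=0x0b r1=0x7a r2=0xd2 r3=0xa7  N=1 Z=0
after  2: r0=0x0b r1=0x7a r2=0x2b r3=0xa7  N=0 Z=0
after  3: r0=0x2a r1=0x7a r2=0x2b r3=0xa7  N=0 Z=0
after  4: r0=0x2a r1=0x7a r2=0x2a r3=0xa7  N=0 Z=0
after  5: r0=0x2a r1=0x7a r2=0xb0 r3=0xa7  N=1 Z=0
after  6: r0=0x2a r1=0xf7 r2=0xb0 r3=0xa7  N=1 Z=0
-- IRQ taken; context saved, return-PC = 7 --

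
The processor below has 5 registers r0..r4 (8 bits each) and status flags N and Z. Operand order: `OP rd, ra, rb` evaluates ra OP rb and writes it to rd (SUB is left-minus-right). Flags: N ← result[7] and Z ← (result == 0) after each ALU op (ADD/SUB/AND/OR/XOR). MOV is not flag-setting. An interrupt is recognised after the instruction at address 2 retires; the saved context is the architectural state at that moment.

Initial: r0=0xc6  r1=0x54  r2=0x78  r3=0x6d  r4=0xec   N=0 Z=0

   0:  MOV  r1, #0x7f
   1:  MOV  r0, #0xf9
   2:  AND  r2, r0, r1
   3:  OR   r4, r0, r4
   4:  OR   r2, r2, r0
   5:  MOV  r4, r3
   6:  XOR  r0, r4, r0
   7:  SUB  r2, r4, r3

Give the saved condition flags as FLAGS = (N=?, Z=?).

FLAGS = (N=0, Z=0)

after  0: r0=0xc6 r1=0x7f r2=0x78 r3=0x6d r4=0xec  N=0 Z=0
after  1: r0=0xf9 r1=0x7f r2=0x78 r3=0x6d r4=0xec  N=0 Z=0
after  2: r0=0xf9 r1=0x7f r2=0x79 r3=0x6d r4=0xec  N=0 Z=0
-- IRQ taken; context saved, return-PC = 3 --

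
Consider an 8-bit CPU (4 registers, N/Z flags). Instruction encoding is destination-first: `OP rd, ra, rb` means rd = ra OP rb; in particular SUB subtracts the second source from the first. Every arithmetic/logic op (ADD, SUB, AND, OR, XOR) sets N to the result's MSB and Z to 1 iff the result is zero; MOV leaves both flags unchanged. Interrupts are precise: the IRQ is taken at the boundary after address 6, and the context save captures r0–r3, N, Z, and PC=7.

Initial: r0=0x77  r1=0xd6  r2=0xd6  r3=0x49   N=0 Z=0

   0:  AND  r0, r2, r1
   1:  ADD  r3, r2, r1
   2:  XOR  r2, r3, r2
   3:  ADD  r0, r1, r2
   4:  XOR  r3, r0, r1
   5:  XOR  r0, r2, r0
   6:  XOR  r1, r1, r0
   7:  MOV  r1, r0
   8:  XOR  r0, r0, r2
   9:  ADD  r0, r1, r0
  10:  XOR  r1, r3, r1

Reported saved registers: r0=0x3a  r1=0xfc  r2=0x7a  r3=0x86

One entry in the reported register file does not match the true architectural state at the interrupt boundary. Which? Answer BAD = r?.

BAD = r0

after  0: r0=0xd6 r1=0xd6 r2=0xd6 r3=0x49  N=1 Z=0
after  1: r0=0xd6 r1=0xd6 r2=0xd6 r3=0xac  N=1 Z=0
after  2: r0=0xd6 r1=0xd6 r2=0x7a r3=0xac  N=0 Z=0
after  3: r0=0x50 r1=0xd6 r2=0x7a r3=0xac  N=0 Z=0
after  4: r0=0x50 r1=0xd6 r2=0x7a r3=0x86  N=1 Z=0
after  5: r0=0x2a r1=0xd6 r2=0x7a r3=0x86  N=0 Z=0
after  6: r0=0x2a r1=0xfc r2=0x7a r3=0x86  N=1 Z=0
-- IRQ taken; context saved, return-PC = 7 --
mismatch: r0: reported 0x3a vs actual 0x2a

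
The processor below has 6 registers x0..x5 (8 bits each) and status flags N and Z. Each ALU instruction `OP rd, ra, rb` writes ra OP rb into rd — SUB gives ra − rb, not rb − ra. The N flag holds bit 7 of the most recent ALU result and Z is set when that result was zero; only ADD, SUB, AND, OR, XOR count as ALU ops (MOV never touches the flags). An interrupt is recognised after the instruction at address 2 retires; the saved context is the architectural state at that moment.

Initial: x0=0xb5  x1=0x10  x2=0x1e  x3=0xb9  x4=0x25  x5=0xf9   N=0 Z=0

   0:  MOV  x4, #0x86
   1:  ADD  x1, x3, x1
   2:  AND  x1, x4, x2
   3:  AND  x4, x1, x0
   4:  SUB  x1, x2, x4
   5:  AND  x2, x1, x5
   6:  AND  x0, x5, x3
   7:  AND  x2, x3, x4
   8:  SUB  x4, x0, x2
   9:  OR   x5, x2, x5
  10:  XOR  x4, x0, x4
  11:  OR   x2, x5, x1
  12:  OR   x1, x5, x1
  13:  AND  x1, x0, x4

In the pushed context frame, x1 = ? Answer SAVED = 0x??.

after  0: x0=0xb5 x1=0x10 x2=0x1e x3=0xb9 x4=0x86 x5=0xf9  N=0 Z=0
after  1: x0=0xb5 x1=0xc9 x2=0x1e x3=0xb9 x4=0x86 x5=0xf9  N=1 Z=0
after  2: x0=0xb5 x1=0x06 x2=0x1e x3=0xb9 x4=0x86 x5=0xf9  N=0 Z=0
-- IRQ taken; context saved, return-PC = 3 --

SAVED = 0x06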